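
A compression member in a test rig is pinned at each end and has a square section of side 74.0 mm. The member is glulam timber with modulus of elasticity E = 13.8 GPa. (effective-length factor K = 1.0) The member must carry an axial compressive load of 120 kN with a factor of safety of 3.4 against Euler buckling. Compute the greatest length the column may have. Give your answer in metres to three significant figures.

I = a⁴/12 = 74.0⁴/12 = 2.499×10^6 mm⁴
I = 2.499×10^-6 m⁴
Required critical load P_cr = n·P = 3.4 × 120 = 408.0 kN = 4.080×10^5 N
From P_cr = π²EI/(K·L)²:  L = (1/K)·√(π²EI/P_cr) = (1/1)·√(π²×1.38×10^10×2.499×10^-6/4.080×10^5)
L = 0.913 m

L_max ≈ 0.913 m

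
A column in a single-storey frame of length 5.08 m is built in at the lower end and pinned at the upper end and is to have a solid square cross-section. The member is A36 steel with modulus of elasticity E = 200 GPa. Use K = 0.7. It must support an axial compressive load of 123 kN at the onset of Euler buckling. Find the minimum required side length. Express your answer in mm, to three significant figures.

a ≈ 55.5 mm

L_e = K·L = 0.7 × 5.08 = 3.556 m
Required I = P_cr·L_e²/(π²E) = 1.230×10^5 × 3.556² / (π² × 2.00×10^11) = 7.880×10^-7 m⁴
I_req = 7.880×10^5 mm⁴
Solid square: I = a⁴/12  ⇒  a = (12I)^(1/4) = (12×7.880×10^5)^(1/4) = 55.5 mm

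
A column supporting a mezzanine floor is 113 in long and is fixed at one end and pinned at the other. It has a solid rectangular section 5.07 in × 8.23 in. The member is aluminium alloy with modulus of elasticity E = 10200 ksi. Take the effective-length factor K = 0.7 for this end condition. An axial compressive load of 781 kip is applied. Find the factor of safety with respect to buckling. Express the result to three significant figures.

Buckling occurs about the weak axis: I_min = h·b³/12 with b = 5.07 in (the shorter side).
I_min = 8.23×5.07³/12 = 89.38 in⁴
Effective length L_e = K·L = 0.7 × 113 = 79.10 in
P_cr = π²EI / L_e² = π² × 10200×10³ × 89.38 / 79.10² = 1.438×10^6 lb
Factor of safety n = P_cr / P = 1438.1 / 781 = 1.84

n ≈ 1.84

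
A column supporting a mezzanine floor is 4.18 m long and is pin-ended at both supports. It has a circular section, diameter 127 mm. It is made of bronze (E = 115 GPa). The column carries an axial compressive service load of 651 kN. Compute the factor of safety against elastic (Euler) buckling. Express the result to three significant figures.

I = πd⁴/64 = π×127⁴/64 = 1.277×10^7 mm⁴
I = 1.277×10^7 mm⁴ = 1.277×10^-5 m⁴
Effective length L_e = K·L = 1 × 4.18 = 4.180 m
P_cr = π²EI / L_e² = π² × 115×10⁹ × 1.277×10^-5 / 4.180² = 8.295×10^5 N
Factor of safety n = P_cr / P = 829.53 / 651 = 1.27

n ≈ 1.27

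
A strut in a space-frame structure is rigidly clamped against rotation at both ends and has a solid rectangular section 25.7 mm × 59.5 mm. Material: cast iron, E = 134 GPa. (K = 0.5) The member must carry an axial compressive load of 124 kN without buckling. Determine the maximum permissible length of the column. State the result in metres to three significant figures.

Buckling occurs about the weak axis: I_min = h·b³/12 with b = 25.7 mm (the shorter side).
I_min = 59.5×25.7³/12 = 8.417×10^4 mm⁴
I = 8.417×10^-8 m⁴
At the buckling limit P_cr = P = 1.240×10^5 N
From P_cr = π²EI/(K·L)²:  L = (1/K)·√(π²EI/P_cr) = (1/0.5)·√(π²×1.34×10^11×8.417×10^-8/1.240×10^5)
L = 1.89 m

L_max ≈ 1.89 m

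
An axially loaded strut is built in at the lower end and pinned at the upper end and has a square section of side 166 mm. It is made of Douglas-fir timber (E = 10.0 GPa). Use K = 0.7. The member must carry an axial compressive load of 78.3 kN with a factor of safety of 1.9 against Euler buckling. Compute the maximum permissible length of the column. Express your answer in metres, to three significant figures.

I = a⁴/12 = 166⁴/12 = 6.328×10^7 mm⁴
I = 6.328×10^-5 m⁴
Required critical load P_cr = n·P = 1.9 × 78.3 = 148.8 kN = 1.488×10^5 N
From P_cr = π²EI/(K·L)²:  L = (1/K)·√(π²EI/P_cr) = (1/0.7)·√(π²×1.00×10^10×6.328×10^-5/1.488×10^5)
L = 9.26 m

L_max ≈ 9.26 m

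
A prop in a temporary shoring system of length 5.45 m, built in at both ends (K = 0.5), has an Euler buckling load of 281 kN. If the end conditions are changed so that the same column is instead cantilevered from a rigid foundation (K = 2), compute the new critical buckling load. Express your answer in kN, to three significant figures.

P_cr ≈ 17.6 kN

P_cr ∝ 1/K², so P_cr,new = P_cr,old × (K_old/K_new)² = 281 × (0.5/2)²
= 281 × 0.06250 = 17.6 kN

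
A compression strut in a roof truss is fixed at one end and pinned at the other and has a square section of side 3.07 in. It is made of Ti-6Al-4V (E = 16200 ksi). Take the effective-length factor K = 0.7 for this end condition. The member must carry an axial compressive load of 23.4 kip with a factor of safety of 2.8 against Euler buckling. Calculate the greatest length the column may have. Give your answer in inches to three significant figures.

L_max ≈ 192 in

I = a⁴/12 = 3.07⁴/12 = 7.402 in⁴
Required critical load P_cr = n·P = 2.8 × 23.4 = 65.52 kip = 6.552×10^4 lb
From P_cr = π²EI/(K·L)²:  L = (1/K)·√(π²EI/P_cr) = (1/0.7)·√(π²×1.62×10^7×7.402/6.552×10^4)
L = 192 in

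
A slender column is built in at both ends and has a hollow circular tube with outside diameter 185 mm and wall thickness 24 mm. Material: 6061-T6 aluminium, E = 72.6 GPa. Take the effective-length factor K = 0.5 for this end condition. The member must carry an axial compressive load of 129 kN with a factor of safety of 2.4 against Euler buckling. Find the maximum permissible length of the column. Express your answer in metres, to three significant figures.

Inner diameter d_i = 185 − 2×24 = 137.0 mm
I = π(d_o⁴ − d_i⁴)/64 = π(185⁴ − 137.0⁴)/64 = 4.021×10^7 mm⁴
I = 4.021×10^-5 m⁴
Required critical load P_cr = n·P = 2.4 × 129 = 309.6 kN = 3.096×10^5 N
From P_cr = π²EI/(K·L)²:  L = (1/K)·√(π²EI/P_cr) = (1/0.5)·√(π²×7.26×10^10×4.021×10^-5/3.096×10^5)
L = 19.3 m

L_max ≈ 19.3 m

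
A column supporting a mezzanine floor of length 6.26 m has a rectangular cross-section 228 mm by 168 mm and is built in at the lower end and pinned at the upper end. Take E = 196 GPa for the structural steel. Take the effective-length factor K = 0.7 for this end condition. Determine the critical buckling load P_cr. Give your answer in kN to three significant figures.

P_cr ≈ 9080 kN

Buckling occurs about the weak axis: I_min = h·b³/12 with b = 168 mm (the shorter side).
I_min = 228×168³/12 = 9.009×10^7 mm⁴
I = 9.009×10^7 mm⁴ = 9.009×10^-5 m⁴
Effective length L_e = K·L = 0.7 × 6.26 = 4.382 m
P_cr = π²EI / L_e² = π² × 196×10⁹ × 9.009×10^-5 / 4.382² = 9.076×10^6 N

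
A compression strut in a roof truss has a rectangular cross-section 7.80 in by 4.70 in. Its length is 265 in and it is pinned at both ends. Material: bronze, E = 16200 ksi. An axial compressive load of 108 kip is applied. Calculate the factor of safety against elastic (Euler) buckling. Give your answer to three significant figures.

n ≈ 1.42

Buckling occurs about the weak axis: I_min = h·b³/12 with b = 4.70 in (the shorter side).
I_min = 7.80×4.70³/12 = 67.48 in⁴
Effective length L_e = K·L = 1 × 265 = 265.0 in
P_cr = π²EI / L_e² = π² × 16200×10³ × 67.48 / 265.0² = 1.536×10^5 lb
Factor of safety n = P_cr / P = 153.65 / 108 = 1.42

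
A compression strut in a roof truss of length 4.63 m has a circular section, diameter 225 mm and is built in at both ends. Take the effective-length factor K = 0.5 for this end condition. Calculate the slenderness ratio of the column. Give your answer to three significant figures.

λ ≈ 41.2

I = πd⁴/64 = π×225⁴/64 = 1.258×10^8 mm⁴
A = 3.976×10^4 mm²;  r_min = √(I/A) = √(1.258×10^8/3.976×10^4) = 56.25 mm
L_e = K·L = 0.5 × 4.63 m = 2.315 m = 2315.0 mm
λ = L_e / r_min = 2315.0 / 56.25 = 41.2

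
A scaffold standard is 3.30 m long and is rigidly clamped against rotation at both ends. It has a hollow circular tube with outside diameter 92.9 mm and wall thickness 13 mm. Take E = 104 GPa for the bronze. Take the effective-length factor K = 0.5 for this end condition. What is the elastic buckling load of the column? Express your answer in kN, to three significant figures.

Inner diameter d_i = 92.9 − 2×13 = 66.90 mm
I = π(d_o⁴ − d_i⁴)/64 = π(92.9⁴ − 66.90⁴)/64 = 2.673×10^6 mm⁴
I = 2.673×10^6 mm⁴ = 2.673×10^-6 m⁴
Effective length L_e = K·L = 0.5 × 3.30 = 1.650 m
P_cr = π²EI / L_e² = π² × 104×10⁹ × 2.673×10^-6 / 1.650² = 1.008×10^6 N

P_cr ≈ 1010 kN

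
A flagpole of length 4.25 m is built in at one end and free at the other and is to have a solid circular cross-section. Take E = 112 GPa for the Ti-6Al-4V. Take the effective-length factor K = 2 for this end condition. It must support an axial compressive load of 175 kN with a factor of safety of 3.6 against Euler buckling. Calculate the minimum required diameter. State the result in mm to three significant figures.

d ≈ 170 mm

Required P_cr = n·P = 3.6 × 175 = 630.0 kN
L_e = K·L = 2 × 4.25 = 8.500 m
Required I = P_cr·L_e²/(π²E) = 6.300×10^5 × 8.500² / (π² × 1.12×10^11) = 4.118×10^-5 m⁴
I_req = 4.118×10^7 mm⁴
Solid circle: I = πd⁴/64  ⇒  d = (64I/π)^(1/4) = (64×4.118×10^7/π)^(1/4) = 170 mm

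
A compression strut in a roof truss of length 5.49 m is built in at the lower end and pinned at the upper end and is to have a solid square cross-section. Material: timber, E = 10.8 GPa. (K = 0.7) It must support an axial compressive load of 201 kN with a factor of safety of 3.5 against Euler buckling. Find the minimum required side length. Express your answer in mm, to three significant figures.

Required P_cr = n·P = 3.5 × 201 = 703.5 kN
L_e = K·L = 0.7 × 5.49 = 3.843 m
Required I = P_cr·L_e²/(π²E) = 7.035×10^5 × 3.843² / (π² × 1.08×10^10) = 9.747×10^-5 m⁴
I_req = 9.747×10^7 mm⁴
Solid square: I = a⁴/12  ⇒  a = (12I)^(1/4) = (12×9.747×10^7)^(1/4) = 185 mm

a ≈ 185 mm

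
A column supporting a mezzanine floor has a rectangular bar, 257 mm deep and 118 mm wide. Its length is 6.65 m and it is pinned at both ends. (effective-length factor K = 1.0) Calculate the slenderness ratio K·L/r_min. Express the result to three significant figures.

For a rectangle r_min = b/√12 = 118/√12 = 34.06 mm
L_e = K·L = 1 × 6.65 m = 6.650 m = 6650.0 mm
λ = L_e / r_min = 6650.0 / 34.06 = 195

λ ≈ 195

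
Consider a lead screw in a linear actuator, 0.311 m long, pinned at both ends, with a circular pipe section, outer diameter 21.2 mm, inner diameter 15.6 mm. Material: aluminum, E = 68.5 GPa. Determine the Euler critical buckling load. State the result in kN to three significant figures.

d_o = 21.2 mm, d_i = 15.6 mm
I = π(d_o⁴ − d_i⁴)/64 = π(21.2⁴ − 15.60⁴)/64 = 7.008×10^3 mm⁴
I = 7.008×10^3 mm⁴ = 7.008×10^-9 m⁴
Effective length L_e = K·L = 1 × 0.311 = 0.3110 m
P_cr = π²EI / L_e² = π² × 68.5×10⁹ × 7.008×10^-9 / 0.3110² = 4.899×10^4 N

P_cr ≈ 49.0 kN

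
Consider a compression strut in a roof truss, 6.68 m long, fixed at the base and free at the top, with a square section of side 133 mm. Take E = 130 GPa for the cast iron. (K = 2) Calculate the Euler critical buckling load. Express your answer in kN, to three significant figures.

I = a⁴/12 = 133⁴/12 = 2.608×10^7 mm⁴
I = 2.608×10^7 mm⁴ = 2.608×10^-5 m⁴
Effective length L_e = K·L = 2 × 6.68 = 13.36 m
P_cr = π²EI / L_e² = π² × 130×10⁹ × 2.608×10^-5 / 13.36² = 1.874×10^5 N

P_cr ≈ 187 kN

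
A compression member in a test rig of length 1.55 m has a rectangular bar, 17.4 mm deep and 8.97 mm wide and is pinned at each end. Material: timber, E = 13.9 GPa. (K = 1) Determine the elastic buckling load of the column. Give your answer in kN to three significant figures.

P_cr ≈ 0.0598 kN

Buckling occurs about the weak axis: I_min = h·b³/12 with b = 8.97 mm (the shorter side).
I_min = 17.4×8.97³/12 = 1.047×10^3 mm⁴
I = 1.047×10^3 mm⁴ = 1.047×10^-9 m⁴
Effective length L_e = K·L = 1 × 1.55 = 1.550 m
P_cr = π²EI / L_e² = π² × 13.9×10⁹ × 1.047×10^-9 / 1.550² = 59.76 N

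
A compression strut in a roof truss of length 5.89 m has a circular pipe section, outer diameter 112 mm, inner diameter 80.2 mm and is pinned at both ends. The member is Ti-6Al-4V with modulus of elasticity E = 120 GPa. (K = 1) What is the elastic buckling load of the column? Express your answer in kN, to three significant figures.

P_cr ≈ 194 kN

d_o = 112 mm, d_i = 80.2 mm
I = π(d_o⁴ − d_i⁴)/64 = π(112⁴ − 80.20⁴)/64 = 5.693×10^6 mm⁴
I = 5.693×10^6 mm⁴ = 5.693×10^-6 m⁴
Effective length L_e = K·L = 1 × 5.89 = 5.890 m
P_cr = π²EI / L_e² = π² × 120×10⁹ × 5.693×10^-6 / 5.890² = 1.944×10^5 N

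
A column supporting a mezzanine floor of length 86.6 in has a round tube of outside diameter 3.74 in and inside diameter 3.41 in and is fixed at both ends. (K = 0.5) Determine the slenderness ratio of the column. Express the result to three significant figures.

d_o = 3.74 in, d_i = 3.41 in
I = π(d_o⁴ − d_i⁴)/64 = π(3.74⁴ − 3.410⁴)/64 = 2.967 in⁴
A = 1.853 in²;  r_min = √(I/A) = √(2.967/1.853) = 1.265 in
L_e = K·L = 0.5 × 86.6 = 43.30 in
λ = L_e / r_min = 43.300 / 1.265 = 34.2

λ ≈ 34.2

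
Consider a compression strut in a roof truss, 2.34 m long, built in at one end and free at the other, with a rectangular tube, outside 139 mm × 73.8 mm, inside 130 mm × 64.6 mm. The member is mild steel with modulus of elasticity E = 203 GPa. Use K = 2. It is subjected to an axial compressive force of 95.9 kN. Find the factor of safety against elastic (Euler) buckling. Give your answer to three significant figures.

Weak-axis I_min = (h_o·b_o³ − h_i·b_i³)/12 with b_o = 73.8, b_i = 64.60 mm (shorter outer/inner sides).
I_min = (139×73.8³ − 130.0×64.60³)/12 = 1.735×10^6 mm⁴
I = 1.735×10^6 mm⁴ = 1.735×10^-6 m⁴
Effective length L_e = K·L = 2 × 2.34 = 4.680 m
P_cr = π²EI / L_e² = π² × 203×10⁹ × 1.735×10^-6 / 4.680² = 1.587×10^5 N
Factor of safety n = P_cr / P = 158.74 / 95.9 = 1.66

n ≈ 1.66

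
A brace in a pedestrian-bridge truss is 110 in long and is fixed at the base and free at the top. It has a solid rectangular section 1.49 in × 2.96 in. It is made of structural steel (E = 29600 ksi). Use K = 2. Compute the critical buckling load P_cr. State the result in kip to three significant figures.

Buckling occurs about the weak axis: I_min = h·b³/12 with b = 1.49 in (the shorter side).
I_min = 2.96×1.49³/12 = 0.8160 in⁴
Effective length L_e = K·L = 2 × 110 = 220.0 in
P_cr = π²EI / L_e² = π² × 29600×10³ × 0.8160 / 220.0² = 4.925×10^3 lb

P_cr ≈ 4.93 kip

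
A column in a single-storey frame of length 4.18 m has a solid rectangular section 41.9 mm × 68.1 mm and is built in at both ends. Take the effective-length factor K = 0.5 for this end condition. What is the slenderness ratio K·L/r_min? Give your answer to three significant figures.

λ ≈ 173

Buckling occurs about the weak axis: I_min = h·b³/12 with b = 41.9 mm (the shorter side).
I_min = 68.1×41.9³/12 = 4.175×10^5 mm⁴
A = 2.853×10^3 mm²;  r_min = √(I/A) = √(4.175×10^5/2.853×10^3) = 12.10 mm
L_e = K·L = 0.5 × 4.18 m = 2.090 m = 2090.0 mm
λ = L_e / r_min = 2090.0 / 12.10 = 173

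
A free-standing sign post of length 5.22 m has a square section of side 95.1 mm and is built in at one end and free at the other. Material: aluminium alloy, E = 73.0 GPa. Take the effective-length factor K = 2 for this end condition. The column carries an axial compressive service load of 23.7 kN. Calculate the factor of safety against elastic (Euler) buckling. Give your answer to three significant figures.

n ≈ 1.90

I = a⁴/12 = 95.1⁴/12 = 6.816×10^6 mm⁴
I = 6.816×10^6 mm⁴ = 6.816×10^-6 m⁴
Effective length L_e = K·L = 2 × 5.22 = 10.44 m
P_cr = π²EI / L_e² = π² × 73.0×10⁹ × 6.816×10^-6 / 10.44² = 4.506×10^4 N
Factor of safety n = P_cr / P = 45.057 / 23.7 = 1.90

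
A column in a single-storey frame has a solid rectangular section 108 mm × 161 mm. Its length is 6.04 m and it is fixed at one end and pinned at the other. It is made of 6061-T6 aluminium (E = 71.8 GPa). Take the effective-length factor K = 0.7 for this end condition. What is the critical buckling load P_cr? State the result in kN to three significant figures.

Buckling occurs about the weak axis: I_min = h·b³/12 with b = 108 mm (the shorter side).
I_min = 161×108³/12 = 1.690×10^7 mm⁴
I = 1.690×10^7 mm⁴ = 1.690×10^-5 m⁴
Effective length L_e = K·L = 0.7 × 6.04 = 4.228 m
P_cr = π²EI / L_e² = π² × 71.8×10⁹ × 1.690×10^-5 / 4.228² = 6.700×10^5 N

P_cr ≈ 670 kN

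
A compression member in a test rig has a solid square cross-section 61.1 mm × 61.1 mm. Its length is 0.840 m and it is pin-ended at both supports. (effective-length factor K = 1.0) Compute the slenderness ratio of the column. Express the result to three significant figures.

λ ≈ 47.6

For a square r = a/√12 = 61.1/√12 = 17.64 mm
L_e = K·L = 1 × 0.840 m = 0.8400 m = 840.00 mm
λ = L_e / r_min = 840.00 / 17.64 = 47.6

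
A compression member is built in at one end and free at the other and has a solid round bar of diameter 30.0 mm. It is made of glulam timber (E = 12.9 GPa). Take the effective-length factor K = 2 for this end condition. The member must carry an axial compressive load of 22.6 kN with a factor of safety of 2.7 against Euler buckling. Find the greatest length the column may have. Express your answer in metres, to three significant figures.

I = πd⁴/64 = π×30.0⁴/64 = 3.976×10^4 mm⁴
I = 3.976×10^-8 m⁴
Required critical load P_cr = n·P = 2.7 × 22.6 = 61.02 kN = 6.102×10^4 N
From P_cr = π²EI/(K·L)²:  L = (1/K)·√(π²EI/P_cr) = (1/2)·√(π²×1.29×10^10×3.976×10^-8/6.102×10^4)
L = 0.144 m

L_max ≈ 0.144 m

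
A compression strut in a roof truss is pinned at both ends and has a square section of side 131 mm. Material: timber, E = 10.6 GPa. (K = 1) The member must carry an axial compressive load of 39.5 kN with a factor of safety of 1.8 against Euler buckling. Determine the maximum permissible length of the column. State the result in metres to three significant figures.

L_max ≈ 6.01 m

I = a⁴/12 = 131⁴/12 = 2.454×10^7 mm⁴
I = 2.454×10^-5 m⁴
Required critical load P_cr = n·P = 1.8 × 39.5 = 71.10 kN = 7.110×10^4 N
From P_cr = π²EI/(K·L)²:  L = (1/K)·√(π²EI/P_cr) = (1/1)·√(π²×1.06×10^10×2.454×10^-5/7.110×10^4)
L = 6.01 m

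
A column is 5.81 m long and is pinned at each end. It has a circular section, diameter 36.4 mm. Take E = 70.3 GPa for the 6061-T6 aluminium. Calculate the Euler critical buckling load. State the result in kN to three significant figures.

P_cr ≈ 1.77 kN

I = πd⁴/64 = π×36.4⁴/64 = 8.617×10^4 mm⁴
I = 8.617×10^4 mm⁴ = 8.617×10^-8 m⁴
Effective length L_e = K·L = 1 × 5.81 = 5.810 m
P_cr = π²EI / L_e² = π² × 70.3×10⁹ × 8.617×10^-8 / 5.810² = 1.771×10^3 N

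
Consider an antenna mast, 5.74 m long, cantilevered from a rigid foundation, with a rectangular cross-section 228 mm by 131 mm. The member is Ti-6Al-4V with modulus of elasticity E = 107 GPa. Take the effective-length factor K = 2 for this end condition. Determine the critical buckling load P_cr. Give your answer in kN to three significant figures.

Buckling occurs about the weak axis: I_min = h·b³/12 with b = 131 mm (the shorter side).
I_min = 228×131³/12 = 4.271×10^7 mm⁴
I = 4.271×10^7 mm⁴ = 4.271×10^-5 m⁴
Effective length L_e = K·L = 2 × 5.74 = 11.48 m
P_cr = π²EI / L_e² = π² × 107×10⁹ × 4.271×10^-5 / 11.48² = 3.423×10^5 N

P_cr ≈ 342 kN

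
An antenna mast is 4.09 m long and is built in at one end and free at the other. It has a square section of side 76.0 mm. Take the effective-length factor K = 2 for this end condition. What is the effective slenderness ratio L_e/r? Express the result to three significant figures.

λ ≈ 373

For a square r = a/√12 = 76.0/√12 = 21.94 mm
L_e = K·L = 2 × 4.09 m = 8.180 m = 8180.0 mm
λ = L_e / r_min = 8180.0 / 21.94 = 373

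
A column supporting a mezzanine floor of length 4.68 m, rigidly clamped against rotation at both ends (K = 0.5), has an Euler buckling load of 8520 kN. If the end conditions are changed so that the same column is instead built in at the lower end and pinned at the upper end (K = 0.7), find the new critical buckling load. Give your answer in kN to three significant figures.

P_cr ≈ 4350 kN

P_cr ∝ 1/K², so P_cr,new = P_cr,old × (K_old/K_new)² = 8520 × (0.5/0.7)²
= 8520 × 0.5102 = 4350 kN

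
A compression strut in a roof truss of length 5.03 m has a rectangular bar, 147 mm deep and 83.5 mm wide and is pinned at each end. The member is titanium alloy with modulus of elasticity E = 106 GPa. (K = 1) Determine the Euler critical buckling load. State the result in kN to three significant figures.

P_cr ≈ 295 kN

Buckling occurs about the weak axis: I_min = h·b³/12 with b = 83.5 mm (the shorter side).
I_min = 147×83.5³/12 = 7.132×10^6 mm⁴
I = 7.132×10^6 mm⁴ = 7.132×10^-6 m⁴
Effective length L_e = K·L = 1 × 5.03 = 5.030 m
P_cr = π²EI / L_e² = π² × 106×10⁹ × 7.132×10^-6 / 5.030² = 2.949×10^5 N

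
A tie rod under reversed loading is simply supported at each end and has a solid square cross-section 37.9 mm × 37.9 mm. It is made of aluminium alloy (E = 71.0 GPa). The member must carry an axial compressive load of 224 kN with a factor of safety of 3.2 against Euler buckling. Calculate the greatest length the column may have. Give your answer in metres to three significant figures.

I = a⁴/12 = 37.9⁴/12 = 1.719×10^5 mm⁴
I = 1.719×10^-7 m⁴
Required critical load P_cr = n·P = 3.2 × 224 = 716.8 kN = 7.168×10^5 N
From P_cr = π²EI/(K·L)²:  L = (1/K)·√(π²EI/P_cr) = (1/1)·√(π²×7.10×10^10×1.719×10^-7/7.168×10^5)
L = 0.410 m

L_max ≈ 0.410 m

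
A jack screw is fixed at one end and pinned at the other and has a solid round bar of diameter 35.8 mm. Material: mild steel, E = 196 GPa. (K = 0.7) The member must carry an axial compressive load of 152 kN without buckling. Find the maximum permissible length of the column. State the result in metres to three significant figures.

L_max ≈ 1.45 m

I = πd⁴/64 = π×35.8⁴/64 = 8.063×10^4 mm⁴
I = 8.063×10^-8 m⁴
At the buckling limit P_cr = P = 1.520×10^5 N
From P_cr = π²EI/(K·L)²:  L = (1/K)·√(π²EI/P_cr) = (1/0.7)·√(π²×1.96×10^11×8.063×10^-8/1.520×10^5)
L = 1.45 m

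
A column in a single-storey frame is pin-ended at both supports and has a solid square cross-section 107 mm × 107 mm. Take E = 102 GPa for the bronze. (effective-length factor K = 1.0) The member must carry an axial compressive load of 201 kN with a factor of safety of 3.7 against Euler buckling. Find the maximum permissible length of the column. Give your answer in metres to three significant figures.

I = a⁴/12 = 107⁴/12 = 1.092×10^7 mm⁴
I = 1.092×10^-5 m⁴
Required critical load P_cr = n·P = 3.7 × 201 = 743.7 kN = 7.437×10^5 N
From P_cr = π²EI/(K·L)²:  L = (1/K)·√(π²EI/P_cr) = (1/1)·√(π²×1.02×10^11×1.092×10^-5/7.437×10^5)
L = 3.85 m

L_max ≈ 3.85 m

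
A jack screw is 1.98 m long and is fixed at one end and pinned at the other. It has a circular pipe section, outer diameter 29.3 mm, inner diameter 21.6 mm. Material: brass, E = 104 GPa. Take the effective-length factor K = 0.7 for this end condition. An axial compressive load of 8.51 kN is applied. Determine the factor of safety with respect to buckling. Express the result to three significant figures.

d_o = 29.3 mm, d_i = 21.6 mm
I = π(d_o⁴ − d_i⁴)/64 = π(29.3⁴ − 21.60⁴)/64 = 2.549×10^4 mm⁴
I = 2.549×10^4 mm⁴ = 2.549×10^-8 m⁴
Effective length L_e = K·L = 0.7 × 1.98 = 1.386 m
P_cr = π²EI / L_e² = π² × 104×10⁹ × 2.549×10^-8 / 1.386² = 1.362×10^4 N
Factor of safety n = P_cr / P = 13.621 / 8.51 = 1.60

n ≈ 1.60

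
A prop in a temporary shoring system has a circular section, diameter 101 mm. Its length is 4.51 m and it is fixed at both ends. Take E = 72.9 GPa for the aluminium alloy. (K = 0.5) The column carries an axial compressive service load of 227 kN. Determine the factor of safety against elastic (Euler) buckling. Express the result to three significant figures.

I = πd⁴/64 = π×101⁴/64 = 5.108×10^6 mm⁴
I = 5.108×10^6 mm⁴ = 5.108×10^-6 m⁴
Effective length L_e = K·L = 0.5 × 4.51 = 2.255 m
P_cr = π²EI / L_e² = π² × 72.9×10⁹ × 5.108×10^-6 / 2.255² = 7.228×10^5 N
Factor of safety n = P_cr / P = 722.75 / 227 = 3.18

n ≈ 3.18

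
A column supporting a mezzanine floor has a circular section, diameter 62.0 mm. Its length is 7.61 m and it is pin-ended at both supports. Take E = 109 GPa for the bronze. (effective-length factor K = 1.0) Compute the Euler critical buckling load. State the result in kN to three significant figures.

P_cr ≈ 13.5 kN

I = πd⁴/64 = π×62.0⁴/64 = 7.253×10^5 mm⁴
I = 7.253×10^5 mm⁴ = 7.253×10^-7 m⁴
Effective length L_e = K·L = 1 × 7.61 = 7.610 m
P_cr = π²EI / L_e² = π² × 109×10⁹ × 7.253×10^-7 / 7.610² = 1.347×10^4 N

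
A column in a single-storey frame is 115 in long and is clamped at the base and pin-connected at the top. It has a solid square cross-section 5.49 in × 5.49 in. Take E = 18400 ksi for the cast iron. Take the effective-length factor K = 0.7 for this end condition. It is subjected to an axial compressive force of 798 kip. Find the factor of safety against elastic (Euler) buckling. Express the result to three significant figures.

I = a⁴/12 = 5.49⁴/12 = 75.70 in⁴
Effective length L_e = K·L = 0.7 × 115 = 80.50 in
P_cr = π²EI / L_e² = π² × 18400×10³ × 75.70 / 80.50² = 2.121×10^6 lb
Factor of safety n = P_cr / P = 2121.5 / 798 = 2.66

n ≈ 2.66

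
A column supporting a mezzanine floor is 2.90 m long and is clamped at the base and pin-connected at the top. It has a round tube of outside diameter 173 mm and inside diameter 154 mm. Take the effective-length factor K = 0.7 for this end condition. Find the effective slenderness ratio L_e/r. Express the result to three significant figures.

λ ≈ 35.1

d_o = 173 mm, d_i = 154 mm
I = π(d_o⁴ − d_i⁴)/64 = π(173⁴ − 154.0⁴)/64 = 1.636×10^7 mm⁴
A = 4.880×10^3 mm²;  r_min = √(I/A) = √(1.636×10^7/4.880×10^3) = 57.90 mm
L_e = K·L = 0.7 × 2.90 m = 2.030 m = 2030.0 mm
λ = L_e / r_min = 2030.0 / 57.90 = 35.1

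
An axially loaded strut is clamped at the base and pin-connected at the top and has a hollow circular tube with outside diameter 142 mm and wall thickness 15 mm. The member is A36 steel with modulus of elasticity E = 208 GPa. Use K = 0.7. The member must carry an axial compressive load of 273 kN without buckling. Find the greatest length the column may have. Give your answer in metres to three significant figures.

Inner diameter d_i = 142 − 2×15 = 112.0 mm
I = π(d_o⁴ − d_i⁴)/64 = π(142⁴ − 112.0⁴)/64 = 1.223×10^7 mm⁴
I = 1.223×10^-5 m⁴
At the buckling limit P_cr = P = 2.730×10^5 N
From P_cr = π²EI/(K·L)²:  L = (1/K)·√(π²EI/P_cr) = (1/0.7)·√(π²×2.08×10^11×1.223×10^-5/2.730×10^5)
L = 13.7 m

L_max ≈ 13.7 m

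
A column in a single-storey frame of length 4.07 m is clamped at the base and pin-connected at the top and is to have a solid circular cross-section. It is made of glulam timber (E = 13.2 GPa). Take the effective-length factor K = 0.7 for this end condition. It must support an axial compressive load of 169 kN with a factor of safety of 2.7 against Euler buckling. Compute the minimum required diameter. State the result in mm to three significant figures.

d ≈ 155 mm

Required P_cr = n·P = 2.7 × 169 = 456.3 kN
L_e = K·L = 0.7 × 4.07 = 2.849 m
Required I = P_cr·L_e²/(π²E) = 4.563×10^5 × 2.849² / (π² × 1.32×10^10) = 2.843×10^-5 m⁴
I_req = 2.843×10^7 mm⁴
Solid circle: I = πd⁴/64  ⇒  d = (64I/π)^(1/4) = (64×2.843×10^7/π)^(1/4) = 155 mm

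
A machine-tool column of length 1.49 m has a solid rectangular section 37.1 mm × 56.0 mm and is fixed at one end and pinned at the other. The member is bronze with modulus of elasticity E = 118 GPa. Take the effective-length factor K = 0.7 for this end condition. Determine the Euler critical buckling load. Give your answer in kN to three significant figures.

Buckling occurs about the weak axis: I_min = h·b³/12 with b = 37.1 mm (the shorter side).
I_min = 56.0×37.1³/12 = 2.383×10^5 mm⁴
I = 2.383×10^5 mm⁴ = 2.383×10^-7 m⁴
Effective length L_e = K·L = 0.7 × 1.49 = 1.043 m
P_cr = π²EI / L_e² = π² × 118×10⁹ × 2.383×10^-7 / 1.043² = 2.551×10^5 N

P_cr ≈ 255 kN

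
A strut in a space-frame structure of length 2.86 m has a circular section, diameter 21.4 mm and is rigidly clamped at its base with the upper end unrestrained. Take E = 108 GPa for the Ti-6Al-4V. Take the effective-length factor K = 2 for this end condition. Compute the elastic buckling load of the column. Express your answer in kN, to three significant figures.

P_cr ≈ 0.335 kN

I = πd⁴/64 = π×21.4⁴/64 = 1.029×10^4 mm⁴
I = 1.029×10^4 mm⁴ = 1.029×10^-8 m⁴
Effective length L_e = K·L = 2 × 2.86 = 5.720 m
P_cr = π²EI / L_e² = π² × 108×10⁹ × 1.029×10^-8 / 5.720² = 335.4 N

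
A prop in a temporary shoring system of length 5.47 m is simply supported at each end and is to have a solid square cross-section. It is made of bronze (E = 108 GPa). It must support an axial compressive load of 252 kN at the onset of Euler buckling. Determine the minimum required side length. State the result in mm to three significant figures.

a ≈ 96.0 mm

L_e = K·L = 1 × 5.47 = 5.470 m
Required I = P_cr·L_e²/(π²E) = 2.520×10^5 × 5.470² / (π² × 1.08×10^11) = 7.074×10^-6 m⁴
I_req = 7.074×10^6 mm⁴
Solid square: I = a⁴/12  ⇒  a = (12I)^(1/4) = (12×7.074×10^6)^(1/4) = 96.0 mm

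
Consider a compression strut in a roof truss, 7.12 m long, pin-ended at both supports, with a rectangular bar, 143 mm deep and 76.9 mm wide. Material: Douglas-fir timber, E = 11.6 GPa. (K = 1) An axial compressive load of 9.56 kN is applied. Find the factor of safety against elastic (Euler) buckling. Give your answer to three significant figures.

Buckling occurs about the weak axis: I_min = h·b³/12 with b = 76.9 mm (the shorter side).
I_min = 143×76.9³/12 = 5.419×10^6 mm⁴
I = 5.419×10^6 mm⁴ = 5.419×10^-6 m⁴
Effective length L_e = K·L = 1 × 7.12 = 7.120 m
P_cr = π²EI / L_e² = π² × 11.6×10⁹ × 5.419×10^-6 / 7.120² = 1.224×10^4 N
Factor of safety n = P_cr / P = 12.239 / 9.56 = 1.28

n ≈ 1.28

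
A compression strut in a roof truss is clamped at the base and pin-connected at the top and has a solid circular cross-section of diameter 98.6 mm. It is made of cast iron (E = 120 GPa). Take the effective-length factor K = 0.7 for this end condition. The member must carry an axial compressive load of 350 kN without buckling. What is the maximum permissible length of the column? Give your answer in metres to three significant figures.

L_max ≈ 5.66 m

I = πd⁴/64 = π×98.6⁴/64 = 4.640×10^6 mm⁴
I = 4.640×10^-6 m⁴
At the buckling limit P_cr = P = 3.500×10^5 N
From P_cr = π²EI/(K·L)²:  L = (1/K)·√(π²EI/P_cr) = (1/0.7)·√(π²×1.20×10^11×4.640×10^-6/3.500×10^5)
L = 5.66 m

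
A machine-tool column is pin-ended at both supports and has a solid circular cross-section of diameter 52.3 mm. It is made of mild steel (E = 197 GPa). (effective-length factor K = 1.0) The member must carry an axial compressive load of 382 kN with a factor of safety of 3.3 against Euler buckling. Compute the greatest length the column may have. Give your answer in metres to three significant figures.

I = πd⁴/64 = π×52.3⁴/64 = 3.673×10^5 mm⁴
I = 3.673×10^-7 m⁴
Required critical load P_cr = n·P = 3.3 × 382 = 1261 kN = 1.261×10^6 N
From P_cr = π²EI/(K·L)²:  L = (1/K)·√(π²EI/P_cr) = (1/1)·√(π²×1.97×10^11×3.673×10^-7/1.261×10^6)
L = 0.753 m

L_max ≈ 0.753 m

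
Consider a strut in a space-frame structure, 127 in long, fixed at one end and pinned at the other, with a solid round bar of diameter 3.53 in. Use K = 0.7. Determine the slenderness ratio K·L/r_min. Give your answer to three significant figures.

λ ≈ 101

For a solid circle r = d/4 = 3.53/4 = 0.8825 in
L_e = K·L = 0.7 × 127 = 88.90 in
λ = L_e / r_min = 88.900 / 0.8825 = 101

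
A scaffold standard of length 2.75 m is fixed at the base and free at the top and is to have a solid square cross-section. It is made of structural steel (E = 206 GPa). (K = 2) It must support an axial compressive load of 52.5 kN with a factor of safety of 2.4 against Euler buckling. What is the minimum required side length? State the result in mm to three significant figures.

a ≈ 68.9 mm

Required P_cr = n·P = 2.4 × 52.5 = 126.0 kN
L_e = K·L = 2 × 2.75 = 5.500 m
Required I = P_cr·L_e²/(π²E) = 1.260×10^5 × 5.500² / (π² × 2.06×10^11) = 1.875×10^-6 m⁴
I_req = 1.875×10^6 mm⁴
Solid square: I = a⁴/12  ⇒  a = (12I)^(1/4) = (12×1.875×10^6)^(1/4) = 68.9 mm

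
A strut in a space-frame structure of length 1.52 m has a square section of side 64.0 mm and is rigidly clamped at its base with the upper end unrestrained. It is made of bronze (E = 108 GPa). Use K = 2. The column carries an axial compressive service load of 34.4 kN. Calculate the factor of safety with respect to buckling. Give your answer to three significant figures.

I = a⁴/12 = 64.0⁴/12 = 1.398×10^6 mm⁴
I = 1.398×10^6 mm⁴ = 1.398×10^-6 m⁴
Effective length L_e = K·L = 2 × 1.52 = 3.040 m
P_cr = π²EI / L_e² = π² × 108×10⁹ × 1.398×10^-6 / 3.040² = 1.613×10^5 N
Factor of safety n = P_cr / P = 161.26 / 34.4 = 4.69

n ≈ 4.69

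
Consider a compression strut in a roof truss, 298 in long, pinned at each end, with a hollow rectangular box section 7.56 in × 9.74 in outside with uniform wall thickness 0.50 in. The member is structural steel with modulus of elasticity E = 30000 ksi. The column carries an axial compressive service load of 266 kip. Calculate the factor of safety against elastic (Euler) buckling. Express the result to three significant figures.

n ≈ 1.82

Inner dimensions: h_i = 9.74 − 2×0.50 = 8.740 in, b_i = 7.56 − 2×0.50 = 6.560 in
Weak-axis I_min = (h_o·b_o³ − h_i·b_i³)/12 with b_o = 7.56, b_i = 6.560 in (shorter outer/inner sides).
I_min = (9.74×7.56³ − 8.740×6.560³)/12 = 145.1 in⁴
Effective length L_e = K·L = 1 × 298 = 298.0 in
P_cr = π²EI / L_e² = π² × 30000×10³ × 145.1 / 298.0² = 4.838×10^5 lb
Factor of safety n = P_cr / P = 483.78 / 266 = 1.82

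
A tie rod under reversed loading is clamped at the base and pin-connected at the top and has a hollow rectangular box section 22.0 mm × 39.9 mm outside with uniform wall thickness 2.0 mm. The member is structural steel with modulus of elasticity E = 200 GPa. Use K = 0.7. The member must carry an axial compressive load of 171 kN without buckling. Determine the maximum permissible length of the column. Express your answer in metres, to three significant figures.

Inner dimensions: h_i = 39.9 − 2×2.0 = 35.90 mm, b_i = 22.0 − 2×2.0 = 18.00 mm
Weak-axis I_min = (h_o·b_o³ − h_i·b_i³)/12 with b_o = 22.0, b_i = 18.00 mm (shorter outer/inner sides).
I_min = (39.9×22.0³ − 35.90×18.00³)/12 = 1.796×10^4 mm⁴
I = 1.796×10^-8 m⁴
At the buckling limit P_cr = P = 1.710×10^5 N
From P_cr = π²EI/(K·L)²:  L = (1/K)·√(π²EI/P_cr) = (1/0.7)·√(π²×2.00×10^11×1.796×10^-8/1.710×10^5)
L = 0.650 m

L_max ≈ 0.650 m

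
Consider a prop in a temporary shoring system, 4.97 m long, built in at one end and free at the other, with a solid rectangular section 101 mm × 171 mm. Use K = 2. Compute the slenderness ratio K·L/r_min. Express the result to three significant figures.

Buckling occurs about the weak axis: I_min = h·b³/12 with b = 101 mm (the shorter side).
I_min = 171×101³/12 = 1.468×10^7 mm⁴
A = 1.727×10^4 mm²;  r_min = √(I/A) = √(1.468×10^7/1.727×10^4) = 29.16 mm
L_e = K·L = 2 × 4.97 m = 9.940 m = 9940.0 mm
λ = L_e / r_min = 9940.0 / 29.16 = 341

λ ≈ 341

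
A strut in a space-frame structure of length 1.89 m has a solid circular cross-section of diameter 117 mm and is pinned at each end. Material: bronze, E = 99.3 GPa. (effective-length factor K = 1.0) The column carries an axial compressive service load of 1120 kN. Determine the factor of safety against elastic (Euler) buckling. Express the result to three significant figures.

I = πd⁴/64 = π×117⁴/64 = 9.198×10^6 mm⁴
I = 9.198×10^6 mm⁴ = 9.198×10^-6 m⁴
Effective length L_e = K·L = 1 × 1.89 = 1.890 m
P_cr = π²EI / L_e² = π² × 99.3×10⁹ × 9.198×10^-6 / 1.890² = 2.524×10^6 N
Factor of safety n = P_cr / P = 2523.7 / 1120 = 2.25

n ≈ 2.25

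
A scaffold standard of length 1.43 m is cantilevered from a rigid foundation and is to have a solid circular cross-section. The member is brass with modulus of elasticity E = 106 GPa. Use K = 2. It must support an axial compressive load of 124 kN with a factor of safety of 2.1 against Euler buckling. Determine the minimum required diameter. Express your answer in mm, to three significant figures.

d ≈ 80.3 mm

Required P_cr = n·P = 2.1 × 124 = 260.4 kN
L_e = K·L = 2 × 1.43 = 2.860 m
Required I = P_cr·L_e²/(π²E) = 2.604×10^5 × 2.860² / (π² × 1.06×10^11) = 2.036×10^-6 m⁴
I_req = 2.036×10^6 mm⁴
Solid circle: I = πd⁴/64  ⇒  d = (64I/π)^(1/4) = (64×2.036×10^6/π)^(1/4) = 80.3 mm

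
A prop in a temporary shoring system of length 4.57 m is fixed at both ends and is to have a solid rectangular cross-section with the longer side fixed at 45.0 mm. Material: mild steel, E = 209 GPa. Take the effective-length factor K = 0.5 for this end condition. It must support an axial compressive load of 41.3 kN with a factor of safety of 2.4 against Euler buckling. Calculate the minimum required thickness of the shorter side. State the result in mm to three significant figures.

b ≈ 40.6 mm

Required P_cr = n·P = 2.4 × 41.3 = 99.12 kN
L_e = K·L = 0.5 × 4.57 = 2.285 m
Required I = P_cr·L_e²/(π²E) = 9.912×10^4 × 2.285² / (π² × 2.09×10^11) = 2.509×10^-7 m⁴
I_req = 2.509×10^5 mm⁴
Rectangle, weak axis: I_min = h·b³/12 with h = 45.0 mm fixed  ⇒  b = (12I/h)^(1/3) = 40.6 mm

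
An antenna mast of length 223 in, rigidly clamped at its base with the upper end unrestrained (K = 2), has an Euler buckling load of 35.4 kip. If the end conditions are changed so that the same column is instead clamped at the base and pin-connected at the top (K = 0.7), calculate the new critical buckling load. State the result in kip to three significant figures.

P_cr ≈ 289 kip

P_cr ∝ 1/K², so P_cr,new = P_cr,old × (K_old/K_new)² = 35.4 × (2/0.7)²
= 35.4 × 8.163 = 289 kip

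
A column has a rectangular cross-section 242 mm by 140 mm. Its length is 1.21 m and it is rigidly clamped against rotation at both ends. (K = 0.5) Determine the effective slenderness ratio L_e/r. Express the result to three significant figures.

For a rectangle r_min = b/√12 = 140/√12 = 40.41 mm
L_e = K·L = 0.5 × 1.21 m = 0.6050 m = 605.00 mm
λ = L_e / r_min = 605.00 / 40.41 = 15.0

λ ≈ 15.0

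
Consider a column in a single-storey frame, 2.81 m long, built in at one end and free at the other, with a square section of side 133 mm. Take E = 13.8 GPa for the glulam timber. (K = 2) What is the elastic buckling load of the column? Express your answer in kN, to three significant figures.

P_cr ≈ 112 kN

I = a⁴/12 = 133⁴/12 = 2.608×10^7 mm⁴
I = 2.608×10^7 mm⁴ = 2.608×10^-5 m⁴
Effective length L_e = K·L = 2 × 2.81 = 5.620 m
P_cr = π²EI / L_e² = π² × 13.8×10⁹ × 2.608×10^-5 / 5.620² = 1.124×10^5 N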